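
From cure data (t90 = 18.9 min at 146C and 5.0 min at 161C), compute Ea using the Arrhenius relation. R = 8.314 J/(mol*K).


T1 = 419.15 K, T2 = 434.15 K
1/T1 - 1/T2 = 8.2429e-05
ln(t1/t2) = ln(18.9/5.0) = 1.3297
Ea = 8.314 * 1.3297 / 8.2429e-05 = 134118.7655 J/mol
Ea = 134.12 kJ/mol

134.12 kJ/mol


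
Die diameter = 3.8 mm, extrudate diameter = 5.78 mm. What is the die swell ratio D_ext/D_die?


Die swell ratio = D_extrudate / D_die
= 5.78 / 3.8
= 1.521

Die swell = 1.521


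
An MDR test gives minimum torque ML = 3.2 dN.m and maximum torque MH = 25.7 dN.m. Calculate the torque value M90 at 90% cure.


M90 = ML + 0.9 * (MH - ML)
M90 = 3.2 + 0.9 * (25.7 - 3.2)
M90 = 3.2 + 0.9 * 22.5
M90 = 23.45 dN.m

23.45 dN.m


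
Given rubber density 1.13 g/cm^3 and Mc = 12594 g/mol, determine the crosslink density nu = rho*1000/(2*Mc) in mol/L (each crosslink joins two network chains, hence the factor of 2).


nu = rho * 1000 / (2 * Mc)
nu = 1.13 * 1000 / (2 * 12594)
nu = 1130.0 / 25188
nu = 0.0449 mol/L

0.0449 mol/L


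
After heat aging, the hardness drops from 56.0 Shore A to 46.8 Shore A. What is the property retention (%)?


Retention = aged / original * 100
= 46.8 / 56.0 * 100
= 83.6%

83.6%


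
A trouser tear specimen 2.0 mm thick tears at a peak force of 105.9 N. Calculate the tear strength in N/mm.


Tear strength = force / thickness
= 105.9 / 2.0
= 52.95 N/mm

52.95 N/mm


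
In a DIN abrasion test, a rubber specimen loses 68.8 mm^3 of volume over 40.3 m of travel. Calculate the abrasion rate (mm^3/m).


Rate = volume_loss / distance
= 68.8 / 40.3
= 1.707 mm^3/m

1.707 mm^3/m


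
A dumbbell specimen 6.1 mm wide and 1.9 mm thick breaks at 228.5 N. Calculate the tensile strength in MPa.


Area = width * thickness = 6.1 * 1.9 = 11.59 mm^2
TS = force / area = 228.5 / 11.59 = 19.72 MPa

19.72 MPa


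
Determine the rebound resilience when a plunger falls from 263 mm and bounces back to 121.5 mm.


Resilience = h_rebound / h_drop * 100
= 121.5 / 263 * 100
= 46.2%

46.2%


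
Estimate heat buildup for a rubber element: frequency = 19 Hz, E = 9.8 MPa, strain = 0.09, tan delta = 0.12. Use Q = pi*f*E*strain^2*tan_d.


Q = pi * f * E * strain^2 * tan_d
= pi * 19 * 9.8 * 0.09^2 * 0.12
= pi * 19 * 9.8 * 0.0081 * 0.12
= 0.5686

Q = 0.5686


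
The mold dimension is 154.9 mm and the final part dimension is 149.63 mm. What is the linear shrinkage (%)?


Shrinkage = (mold - part) / mold * 100
= (154.9 - 149.63) / 154.9 * 100
= 5.27 / 154.9 * 100
= 3.4%

3.4%


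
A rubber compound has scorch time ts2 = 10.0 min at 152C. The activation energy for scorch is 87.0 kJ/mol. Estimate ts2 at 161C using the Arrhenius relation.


Convert temperatures: T1 = 152 + 273.15 = 425.15 K, T2 = 161 + 273.15 = 434.15 K
ts2_new = 10.0 * exp(87000 / 8.314 * (1/434.15 - 1/425.15))
1/T2 - 1/T1 = -4.8760e-05
ts2_new = 6.0 min

6.0 min


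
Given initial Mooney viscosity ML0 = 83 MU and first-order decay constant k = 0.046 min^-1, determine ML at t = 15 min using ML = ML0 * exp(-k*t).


ML = ML0 * exp(-k * t)
ML = 83 * exp(-0.046 * 15)
ML = 83 * 0.5016
ML = 41.63 MU

41.63 MU


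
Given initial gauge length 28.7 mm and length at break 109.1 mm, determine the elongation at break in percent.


Elongation = (Lf - L0) / L0 * 100
= (109.1 - 28.7) / 28.7 * 100
= 80.4 / 28.7 * 100
= 280.1%

280.1%


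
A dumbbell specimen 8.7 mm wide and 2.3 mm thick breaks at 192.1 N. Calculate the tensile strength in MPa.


Area = width * thickness = 8.7 * 2.3 = 20.01 mm^2
TS = force / area = 192.1 / 20.01 = 9.6 MPa

9.6 MPa


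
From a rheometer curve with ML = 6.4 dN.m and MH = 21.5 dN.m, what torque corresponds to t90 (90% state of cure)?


M90 = ML + 0.9 * (MH - ML)
M90 = 6.4 + 0.9 * (21.5 - 6.4)
M90 = 6.4 + 0.9 * 15.1
M90 = 19.99 dN.m

19.99 dN.m


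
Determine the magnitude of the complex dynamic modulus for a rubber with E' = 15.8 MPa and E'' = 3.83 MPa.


|E*| = sqrt(E'^2 + E''^2)
= sqrt(15.8^2 + 3.83^2)
= sqrt(249.6400 + 14.6689)
= 16.258 MPa

16.258 MPa


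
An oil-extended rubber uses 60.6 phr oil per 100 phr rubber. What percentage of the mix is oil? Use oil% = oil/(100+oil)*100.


Oil % = oil / (100 + oil) * 100
= 60.6 / (100 + 60.6) * 100
= 60.6 / 160.6 * 100
= 37.73%

37.73%


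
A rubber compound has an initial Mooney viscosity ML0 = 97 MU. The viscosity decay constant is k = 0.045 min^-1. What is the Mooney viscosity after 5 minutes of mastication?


ML = ML0 * exp(-k * t)
ML = 97 * exp(-0.045 * 5)
ML = 97 * 0.7985
ML = 77.46 MU

77.46 MU


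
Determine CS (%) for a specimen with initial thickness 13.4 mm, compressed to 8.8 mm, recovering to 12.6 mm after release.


CS = (t0 - recovered) / (t0 - ts) * 100
= (13.4 - 12.6) / (13.4 - 8.8) * 100
= 0.8 / 4.6 * 100
= 17.4%

17.4%


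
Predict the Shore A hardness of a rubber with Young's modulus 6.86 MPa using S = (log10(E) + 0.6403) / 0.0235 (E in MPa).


log10(E) = 0.0235*S - 0.6403  =>  S = (log10(E) + 0.6403) / 0.0235
log10(6.86) = 0.836324
S = (0.836324 + 0.6403) / 0.0235 = 1.476624 / 0.0235
S = 62.8

Shore A = 62.8


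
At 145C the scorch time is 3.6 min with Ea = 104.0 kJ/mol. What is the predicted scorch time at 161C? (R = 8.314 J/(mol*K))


Convert temperatures: T1 = 145 + 273.15 = 418.15 K, T2 = 161 + 273.15 = 434.15 K
ts2_new = 3.6 * exp(104000 / 8.314 * (1/434.15 - 1/418.15))
1/T2 - 1/T1 = -8.8135e-05
ts2_new = 1.2 min

1.2 min


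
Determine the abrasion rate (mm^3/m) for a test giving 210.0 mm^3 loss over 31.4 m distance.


Rate = volume_loss / distance
= 210.0 / 31.4
= 6.688 mm^3/m

6.688 mm^3/m


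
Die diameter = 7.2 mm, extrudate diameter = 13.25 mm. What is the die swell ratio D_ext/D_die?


Die swell ratio = D_extrudate / D_die
= 13.25 / 7.2
= 1.84

Die swell = 1.84


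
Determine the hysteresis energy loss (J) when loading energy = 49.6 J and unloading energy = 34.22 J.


Hysteresis loss = loading - unloading
= 49.6 - 34.22
= 15.38 J

15.38 J


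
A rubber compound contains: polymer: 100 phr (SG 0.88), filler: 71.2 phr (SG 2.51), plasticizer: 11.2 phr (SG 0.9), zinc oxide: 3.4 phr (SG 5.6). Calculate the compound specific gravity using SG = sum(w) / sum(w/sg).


Sum of weights = 185.8
Volume contributions:
  polymer: 100/0.88 = 113.6364
  filler: 71.2/2.51 = 28.3665
  plasticizer: 11.2/0.9 = 12.4444
  zinc oxide: 3.4/5.6 = 0.6071
Sum of volumes = 155.0545
SG = 185.8 / 155.0545 = 1.198

SG = 1.198


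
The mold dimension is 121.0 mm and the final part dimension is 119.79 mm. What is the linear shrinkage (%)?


Shrinkage = (mold - part) / mold * 100
= (121.0 - 119.79) / 121.0 * 100
= 1.21 / 121.0 * 100
= 1.0%

1.0%


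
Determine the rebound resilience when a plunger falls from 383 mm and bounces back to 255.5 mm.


Resilience = h_rebound / h_drop * 100
= 255.5 / 383 * 100
= 66.7%

66.7%


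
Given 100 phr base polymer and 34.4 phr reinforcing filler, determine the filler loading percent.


Filler % = filler / (rubber + filler) * 100
= 34.4 / (100 + 34.4) * 100
= 34.4 / 134.4 * 100
= 25.6%

25.6%


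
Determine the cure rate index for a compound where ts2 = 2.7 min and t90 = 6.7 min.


CRI = 100 / (t90 - ts2)
= 100 / (6.7 - 2.7)
= 100 / 4.0
= 25.0 min^-1

25.0 min^-1


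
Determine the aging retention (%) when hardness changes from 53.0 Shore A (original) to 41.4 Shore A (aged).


Retention = aged / original * 100
= 41.4 / 53.0 * 100
= 78.1%

78.1%


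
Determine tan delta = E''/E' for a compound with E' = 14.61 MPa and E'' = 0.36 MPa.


tan delta = E'' / E'
= 0.36 / 14.61
= 0.0246

tan delta = 0.0246


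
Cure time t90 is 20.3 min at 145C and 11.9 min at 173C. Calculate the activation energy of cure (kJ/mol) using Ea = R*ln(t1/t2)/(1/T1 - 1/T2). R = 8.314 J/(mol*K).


T1 = 418.15 K, T2 = 446.15 K
1/T1 - 1/T2 = 1.5009e-04
ln(t1/t2) = ln(20.3/11.9) = 0.5341
Ea = 8.314 * 0.5341 / 1.5009e-04 = 29585.1192 J/mol
Ea = 29.59 kJ/mol

29.59 kJ/mol


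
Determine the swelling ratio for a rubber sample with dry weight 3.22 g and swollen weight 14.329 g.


Q = W_swollen / W_dry
Q = 14.329 / 3.22
Q = 4.45

Q = 4.45


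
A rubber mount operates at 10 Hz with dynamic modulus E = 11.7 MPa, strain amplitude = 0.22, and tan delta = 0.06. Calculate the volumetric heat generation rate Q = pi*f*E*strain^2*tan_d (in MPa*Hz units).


Q = pi * f * E * strain^2 * tan_d
= pi * 10 * 11.7 * 0.22^2 * 0.06
= pi * 10 * 11.7 * 0.0484 * 0.06
= 1.0674

Q = 1.0674


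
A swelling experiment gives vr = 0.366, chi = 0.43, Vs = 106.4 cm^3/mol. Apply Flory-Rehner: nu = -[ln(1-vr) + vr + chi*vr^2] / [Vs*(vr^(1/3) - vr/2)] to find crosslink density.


ln(1 - vr) = ln(1 - 0.366) = -0.4557
Numerator = -((-0.4557) + 0.366 + 0.43 * 0.366^2) = 0.0321
Denominator = 106.4 * (0.366^(1/3) - 0.366/2) = 56.6377
nu = 0.0321 / 56.6377 = 5.6685e-04 mol/cm^3

5.6685e-04 mol/cm^3


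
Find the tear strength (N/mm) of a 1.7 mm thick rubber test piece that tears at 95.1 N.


Tear strength = force / thickness
= 95.1 / 1.7
= 55.94 N/mm

55.94 N/mm


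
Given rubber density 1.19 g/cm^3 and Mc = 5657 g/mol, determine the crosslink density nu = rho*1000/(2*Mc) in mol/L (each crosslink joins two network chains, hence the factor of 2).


nu = rho * 1000 / (2 * Mc)
nu = 1.19 * 1000 / (2 * 5657)
nu = 1190.0 / 11314
nu = 0.1052 mol/L

0.1052 mol/L


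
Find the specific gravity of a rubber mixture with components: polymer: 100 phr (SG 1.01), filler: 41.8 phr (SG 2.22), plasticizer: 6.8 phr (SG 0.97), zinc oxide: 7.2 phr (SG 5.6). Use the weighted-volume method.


Sum of weights = 155.8
Volume contributions:
  polymer: 100/1.01 = 99.0099
  filler: 41.8/2.22 = 18.8288
  plasticizer: 6.8/0.97 = 7.0103
  zinc oxide: 7.2/5.6 = 1.2857
Sum of volumes = 126.1348
SG = 155.8 / 126.1348 = 1.235

SG = 1.235


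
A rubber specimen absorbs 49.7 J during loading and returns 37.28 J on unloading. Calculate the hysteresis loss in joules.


Hysteresis loss = loading - unloading
= 49.7 - 37.28
= 12.42 J

12.42 J


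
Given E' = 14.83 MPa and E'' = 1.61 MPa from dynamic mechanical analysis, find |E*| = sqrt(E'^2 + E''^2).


|E*| = sqrt(E'^2 + E''^2)
= sqrt(14.83^2 + 1.61^2)
= sqrt(219.9289 + 2.5921)
= 14.917 MPa

14.917 MPa


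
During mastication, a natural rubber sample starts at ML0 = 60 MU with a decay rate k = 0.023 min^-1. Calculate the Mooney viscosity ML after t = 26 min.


ML = ML0 * exp(-k * t)
ML = 60 * exp(-0.023 * 26)
ML = 60 * 0.5499
ML = 32.99 MU

32.99 MU


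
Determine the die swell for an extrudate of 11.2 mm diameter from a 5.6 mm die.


Die swell ratio = D_extrudate / D_die
= 11.2 / 5.6
= 2.0

Die swell = 2.0


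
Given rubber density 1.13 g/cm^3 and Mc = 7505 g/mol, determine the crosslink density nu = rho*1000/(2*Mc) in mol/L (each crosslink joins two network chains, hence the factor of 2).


nu = rho * 1000 / (2 * Mc)
nu = 1.13 * 1000 / (2 * 7505)
nu = 1130.0 / 15010
nu = 0.0753 mol/L

0.0753 mol/L


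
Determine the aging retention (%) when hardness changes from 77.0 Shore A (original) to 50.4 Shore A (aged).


Retention = aged / original * 100
= 50.4 / 77.0 * 100
= 65.5%

65.5%


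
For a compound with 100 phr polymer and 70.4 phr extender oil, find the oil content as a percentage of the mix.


Oil % = oil / (100 + oil) * 100
= 70.4 / (100 + 70.4) * 100
= 70.4 / 170.4 * 100
= 41.31%

41.31%


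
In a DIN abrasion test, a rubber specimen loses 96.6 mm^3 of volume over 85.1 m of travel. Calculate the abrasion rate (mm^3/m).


Rate = volume_loss / distance
= 96.6 / 85.1
= 1.135 mm^3/m

1.135 mm^3/m


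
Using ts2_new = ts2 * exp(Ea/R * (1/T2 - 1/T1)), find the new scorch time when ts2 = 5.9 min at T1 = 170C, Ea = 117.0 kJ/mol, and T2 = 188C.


Convert temperatures: T1 = 170 + 273.15 = 443.15 K, T2 = 188 + 273.15 = 461.15 K
ts2_new = 5.9 * exp(117000 / 8.314 * (1/461.15 - 1/443.15))
1/T2 - 1/T1 = -8.8080e-05
ts2_new = 1.71 min

1.71 min


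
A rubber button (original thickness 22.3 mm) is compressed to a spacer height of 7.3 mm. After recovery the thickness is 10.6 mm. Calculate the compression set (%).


CS = (t0 - recovered) / (t0 - ts) * 100
= (22.3 - 10.6) / (22.3 - 7.3) * 100
= 11.7 / 15.0 * 100
= 78.0%

78.0%


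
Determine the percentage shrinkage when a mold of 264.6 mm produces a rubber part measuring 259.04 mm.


Shrinkage = (mold - part) / mold * 100
= (264.6 - 259.04) / 264.6 * 100
= 5.56 / 264.6 * 100
= 2.1%

2.1%


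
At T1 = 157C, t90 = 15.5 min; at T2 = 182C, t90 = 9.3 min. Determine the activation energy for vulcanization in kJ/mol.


T1 = 430.15 K, T2 = 455.15 K
1/T1 - 1/T2 = 1.2769e-04
ln(t1/t2) = ln(15.5/9.3) = 0.5108
Ea = 8.314 * 0.5108 / 1.2769e-04 = 33259.6106 J/mol
Ea = 33.26 kJ/mol

33.26 kJ/mol


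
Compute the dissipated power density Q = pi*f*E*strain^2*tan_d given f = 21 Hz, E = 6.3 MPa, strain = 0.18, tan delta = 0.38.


Q = pi * f * E * strain^2 * tan_d
= pi * 21 * 6.3 * 0.18^2 * 0.38
= pi * 21 * 6.3 * 0.0324 * 0.38
= 5.1173

Q = 5.1173


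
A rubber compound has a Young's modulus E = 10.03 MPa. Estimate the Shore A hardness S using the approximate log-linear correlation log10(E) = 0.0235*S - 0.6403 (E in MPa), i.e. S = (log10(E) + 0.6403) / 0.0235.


log10(E) = 0.0235*S - 0.6403  =>  S = (log10(E) + 0.6403) / 0.0235
log10(10.03) = 1.001301
S = (1.001301 + 0.6403) / 0.0235 = 1.641601 / 0.0235
S = 69.9

Shore A = 69.9


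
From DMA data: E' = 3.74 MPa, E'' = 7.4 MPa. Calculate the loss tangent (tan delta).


tan delta = E'' / E'
= 7.4 / 3.74
= 1.9786

tan delta = 1.9786


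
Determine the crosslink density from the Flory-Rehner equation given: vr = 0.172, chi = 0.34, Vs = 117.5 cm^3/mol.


ln(1 - vr) = ln(1 - 0.172) = -0.1887
Numerator = -((-0.1887) + 0.172 + 0.34 * 0.172^2) = 0.0067
Denominator = 117.5 * (0.172^(1/3) - 0.172/2) = 55.2402
nu = 0.0067 / 55.2402 = 1.2099e-04 mol/cm^3

1.2099e-04 mol/cm^3


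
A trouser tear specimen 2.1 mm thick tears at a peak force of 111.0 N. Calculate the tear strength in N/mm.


Tear strength = force / thickness
= 111.0 / 2.1
= 52.86 N/mm

52.86 N/mm


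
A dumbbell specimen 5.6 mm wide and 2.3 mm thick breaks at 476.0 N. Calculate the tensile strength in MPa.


Area = width * thickness = 5.6 * 2.3 = 12.88 mm^2
TS = force / area = 476.0 / 12.88 = 36.96 MPa

36.96 MPa


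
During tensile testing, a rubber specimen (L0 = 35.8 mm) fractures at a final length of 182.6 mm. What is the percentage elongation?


Elongation = (Lf - L0) / L0 * 100
= (182.6 - 35.8) / 35.8 * 100
= 146.8 / 35.8 * 100
= 410.1%

410.1%


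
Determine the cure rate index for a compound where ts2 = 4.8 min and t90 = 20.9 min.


CRI = 100 / (t90 - ts2)
= 100 / (20.9 - 4.8)
= 100 / 16.1
= 6.21 min^-1

6.21 min^-1


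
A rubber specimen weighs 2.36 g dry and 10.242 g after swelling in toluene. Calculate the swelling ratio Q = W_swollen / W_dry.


Q = W_swollen / W_dry
Q = 10.242 / 2.36
Q = 4.34

Q = 4.34


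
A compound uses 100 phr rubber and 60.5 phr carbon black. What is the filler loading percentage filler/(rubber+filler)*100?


Filler % = filler / (rubber + filler) * 100
= 60.5 / (100 + 60.5) * 100
= 60.5 / 160.5 * 100
= 37.69%

37.69%


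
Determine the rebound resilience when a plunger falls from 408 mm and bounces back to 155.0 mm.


Resilience = h_rebound / h_drop * 100
= 155.0 / 408 * 100
= 38.0%

38.0%


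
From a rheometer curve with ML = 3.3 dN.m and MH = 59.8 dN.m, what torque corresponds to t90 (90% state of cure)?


M90 = ML + 0.9 * (MH - ML)
M90 = 3.3 + 0.9 * (59.8 - 3.3)
M90 = 3.3 + 0.9 * 56.5
M90 = 54.15 dN.m

54.15 dN.m


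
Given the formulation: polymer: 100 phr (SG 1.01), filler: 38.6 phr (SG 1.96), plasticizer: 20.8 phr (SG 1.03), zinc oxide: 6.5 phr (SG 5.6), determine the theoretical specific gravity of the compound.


Sum of weights = 165.9
Volume contributions:
  polymer: 100/1.01 = 99.0099
  filler: 38.6/1.96 = 19.6939
  plasticizer: 20.8/1.03 = 20.1942
  zinc oxide: 6.5/5.6 = 1.1607
Sum of volumes = 140.0587
SG = 165.9 / 140.0587 = 1.185

SG = 1.185


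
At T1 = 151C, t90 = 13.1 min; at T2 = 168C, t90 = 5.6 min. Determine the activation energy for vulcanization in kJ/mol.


T1 = 424.15 K, T2 = 441.15 K
1/T1 - 1/T2 = 9.0854e-05
ln(t1/t2) = ln(13.1/5.6) = 0.8498
Ea = 8.314 * 0.8498 / 9.0854e-05 = 77769.0691 J/mol
Ea = 77.77 kJ/mol

77.77 kJ/mol


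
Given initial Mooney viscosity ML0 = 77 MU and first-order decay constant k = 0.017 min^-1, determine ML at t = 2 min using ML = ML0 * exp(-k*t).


ML = ML0 * exp(-k * t)
ML = 77 * exp(-0.017 * 2)
ML = 77 * 0.9666
ML = 74.43 MU

74.43 MU


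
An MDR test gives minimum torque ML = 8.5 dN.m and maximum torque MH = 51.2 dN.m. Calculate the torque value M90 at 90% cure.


M90 = ML + 0.9 * (MH - ML)
M90 = 8.5 + 0.9 * (51.2 - 8.5)
M90 = 8.5 + 0.9 * 42.7
M90 = 46.93 dN.m

46.93 dN.m


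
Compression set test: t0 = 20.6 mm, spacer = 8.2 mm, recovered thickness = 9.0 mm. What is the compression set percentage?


CS = (t0 - recovered) / (t0 - ts) * 100
= (20.6 - 9.0) / (20.6 - 8.2) * 100
= 11.6 / 12.4 * 100
= 93.5%

93.5%


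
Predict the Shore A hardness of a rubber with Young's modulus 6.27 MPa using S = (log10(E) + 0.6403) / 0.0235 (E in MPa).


log10(E) = 0.0235*S - 0.6403  =>  S = (log10(E) + 0.6403) / 0.0235
log10(6.27) = 0.797268
S = (0.797268 + 0.6403) / 0.0235 = 1.437568 / 0.0235
S = 61.2

Shore A = 61.2


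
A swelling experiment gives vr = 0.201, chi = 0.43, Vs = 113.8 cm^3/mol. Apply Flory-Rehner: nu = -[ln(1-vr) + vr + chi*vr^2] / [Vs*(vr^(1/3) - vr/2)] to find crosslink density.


ln(1 - vr) = ln(1 - 0.201) = -0.2244
Numerator = -((-0.2244) + 0.201 + 0.43 * 0.201^2) = 0.0060
Denominator = 113.8 * (0.201^(1/3) - 0.201/2) = 55.2245
nu = 0.0060 / 55.2245 = 1.0904e-04 mol/cm^3

1.0904e-04 mol/cm^3


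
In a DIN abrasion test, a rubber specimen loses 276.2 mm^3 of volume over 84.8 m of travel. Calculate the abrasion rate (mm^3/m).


Rate = volume_loss / distance
= 276.2 / 84.8
= 3.257 mm^3/m

3.257 mm^3/m


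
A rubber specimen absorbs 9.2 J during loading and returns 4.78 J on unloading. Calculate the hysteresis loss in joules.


Hysteresis loss = loading - unloading
= 9.2 - 4.78
= 4.42 J

4.42 J


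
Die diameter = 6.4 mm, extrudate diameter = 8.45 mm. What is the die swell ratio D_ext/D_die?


Die swell ratio = D_extrudate / D_die
= 8.45 / 6.4
= 1.32

Die swell = 1.32


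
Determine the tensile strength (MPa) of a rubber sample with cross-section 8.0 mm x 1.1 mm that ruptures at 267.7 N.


Area = width * thickness = 8.0 * 1.1 = 8.8 mm^2
TS = force / area = 267.7 / 8.8 = 30.42 MPa

30.42 MPa


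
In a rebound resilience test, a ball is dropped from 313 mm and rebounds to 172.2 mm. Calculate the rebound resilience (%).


Resilience = h_rebound / h_drop * 100
= 172.2 / 313 * 100
= 55.0%

55.0%


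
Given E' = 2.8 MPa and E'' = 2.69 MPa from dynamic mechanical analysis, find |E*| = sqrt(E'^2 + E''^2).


|E*| = sqrt(E'^2 + E''^2)
= sqrt(2.8^2 + 2.69^2)
= sqrt(7.8400 + 7.2361)
= 3.883 MPa

3.883 MPa


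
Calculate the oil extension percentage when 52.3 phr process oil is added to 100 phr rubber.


Oil % = oil / (100 + oil) * 100
= 52.3 / (100 + 52.3) * 100
= 52.3 / 152.3 * 100
= 34.34%

34.34%


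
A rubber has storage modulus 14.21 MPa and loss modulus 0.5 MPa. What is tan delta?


tan delta = E'' / E'
= 0.5 / 14.21
= 0.0352

tan delta = 0.0352


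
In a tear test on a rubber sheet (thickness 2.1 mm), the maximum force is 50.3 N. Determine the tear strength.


Tear strength = force / thickness
= 50.3 / 2.1
= 23.95 N/mm

23.95 N/mm


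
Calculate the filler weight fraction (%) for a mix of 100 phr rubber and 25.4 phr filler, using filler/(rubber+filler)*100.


Filler % = filler / (rubber + filler) * 100
= 25.4 / (100 + 25.4) * 100
= 25.4 / 125.4 * 100
= 20.26%

20.26%


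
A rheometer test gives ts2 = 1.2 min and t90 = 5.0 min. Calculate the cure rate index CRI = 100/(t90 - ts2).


CRI = 100 / (t90 - ts2)
= 100 / (5.0 - 1.2)
= 100 / 3.8
= 26.32 min^-1

26.32 min^-1


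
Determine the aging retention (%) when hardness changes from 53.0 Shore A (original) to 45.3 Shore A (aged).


Retention = aged / original * 100
= 45.3 / 53.0 * 100
= 85.5%

85.5%


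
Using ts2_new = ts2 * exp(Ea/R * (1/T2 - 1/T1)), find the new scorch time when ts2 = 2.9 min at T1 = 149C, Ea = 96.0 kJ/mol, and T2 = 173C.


Convert temperatures: T1 = 149 + 273.15 = 422.15 K, T2 = 173 + 273.15 = 446.15 K
ts2_new = 2.9 * exp(96000 / 8.314 * (1/446.15 - 1/422.15))
1/T2 - 1/T1 = -1.2743e-04
ts2_new = 0.67 min

0.67 min


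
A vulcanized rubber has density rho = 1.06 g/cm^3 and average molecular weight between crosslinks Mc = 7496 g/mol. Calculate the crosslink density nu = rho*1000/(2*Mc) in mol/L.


nu = rho * 1000 / (2 * Mc)
nu = 1.06 * 1000 / (2 * 7496)
nu = 1060.0 / 14992
nu = 0.0707 mol/L

0.0707 mol/L


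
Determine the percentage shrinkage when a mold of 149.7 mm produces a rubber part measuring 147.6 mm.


Shrinkage = (mold - part) / mold * 100
= (149.7 - 147.6) / 149.7 * 100
= 2.1 / 149.7 * 100
= 1.4%

1.4%


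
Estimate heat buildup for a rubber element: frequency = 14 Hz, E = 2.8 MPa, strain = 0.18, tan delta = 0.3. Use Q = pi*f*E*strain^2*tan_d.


Q = pi * f * E * strain^2 * tan_d
= pi * 14 * 2.8 * 0.18^2 * 0.3
= pi * 14 * 2.8 * 0.0324 * 0.3
= 1.1970

Q = 1.1970


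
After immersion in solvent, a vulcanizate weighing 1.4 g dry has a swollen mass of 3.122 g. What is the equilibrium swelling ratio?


Q = W_swollen / W_dry
Q = 3.122 / 1.4
Q = 2.23

Q = 2.23


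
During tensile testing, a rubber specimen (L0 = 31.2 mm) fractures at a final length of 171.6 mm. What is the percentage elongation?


Elongation = (Lf - L0) / L0 * 100
= (171.6 - 31.2) / 31.2 * 100
= 140.4 / 31.2 * 100
= 450.0%

450.0%


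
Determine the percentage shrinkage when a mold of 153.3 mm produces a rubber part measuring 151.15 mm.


Shrinkage = (mold - part) / mold * 100
= (153.3 - 151.15) / 153.3 * 100
= 2.15 / 153.3 * 100
= 1.4%

1.4%


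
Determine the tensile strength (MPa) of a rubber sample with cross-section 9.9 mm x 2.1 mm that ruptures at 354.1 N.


Area = width * thickness = 9.9 * 2.1 = 20.79 mm^2
TS = force / area = 354.1 / 20.79 = 17.03 MPa

17.03 MPa


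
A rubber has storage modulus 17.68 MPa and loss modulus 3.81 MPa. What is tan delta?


tan delta = E'' / E'
= 3.81 / 17.68
= 0.2155

tan delta = 0.2155


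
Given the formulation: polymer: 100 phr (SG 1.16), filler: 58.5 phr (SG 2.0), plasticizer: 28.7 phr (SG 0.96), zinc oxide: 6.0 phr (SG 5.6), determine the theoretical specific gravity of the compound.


Sum of weights = 193.2
Volume contributions:
  polymer: 100/1.16 = 86.2069
  filler: 58.5/2.0 = 29.2500
  plasticizer: 28.7/0.96 = 29.8958
  zinc oxide: 6.0/5.6 = 1.0714
Sum of volumes = 146.4242
SG = 193.2 / 146.4242 = 1.319

SG = 1.319


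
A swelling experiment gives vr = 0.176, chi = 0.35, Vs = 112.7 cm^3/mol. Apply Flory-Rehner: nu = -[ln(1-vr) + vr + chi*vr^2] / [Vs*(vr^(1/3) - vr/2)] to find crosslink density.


ln(1 - vr) = ln(1 - 0.176) = -0.1936
Numerator = -((-0.1936) + 0.176 + 0.35 * 0.176^2) = 0.0067
Denominator = 112.7 * (0.176^(1/3) - 0.176/2) = 53.2404
nu = 0.0067 / 53.2404 = 1.2665e-04 mol/cm^3

1.2665e-04 mol/cm^3


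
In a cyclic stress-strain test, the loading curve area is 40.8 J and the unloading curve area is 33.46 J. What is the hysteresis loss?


Hysteresis loss = loading - unloading
= 40.8 - 33.46
= 7.34 J

7.34 J


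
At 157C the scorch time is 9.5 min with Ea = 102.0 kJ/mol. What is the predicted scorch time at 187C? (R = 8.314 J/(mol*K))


Convert temperatures: T1 = 157 + 273.15 = 430.15 K, T2 = 187 + 273.15 = 460.15 K
ts2_new = 9.5 * exp(102000 / 8.314 * (1/460.15 - 1/430.15))
1/T2 - 1/T1 = -1.5157e-04
ts2_new = 1.48 min

1.48 min


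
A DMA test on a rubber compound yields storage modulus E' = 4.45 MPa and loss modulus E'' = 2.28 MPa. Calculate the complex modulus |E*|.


|E*| = sqrt(E'^2 + E''^2)
= sqrt(4.45^2 + 2.28^2)
= sqrt(19.8025 + 5.1984)
= 5.0 MPa

5.0 MPa


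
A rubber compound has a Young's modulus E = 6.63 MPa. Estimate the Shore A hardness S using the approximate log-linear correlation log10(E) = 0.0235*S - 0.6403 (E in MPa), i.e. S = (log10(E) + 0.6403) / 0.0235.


log10(E) = 0.0235*S - 0.6403  =>  S = (log10(E) + 0.6403) / 0.0235
log10(6.63) = 0.821514
S = (0.821514 + 0.6403) / 0.0235 = 1.461814 / 0.0235
S = 62.2

Shore A = 62.2


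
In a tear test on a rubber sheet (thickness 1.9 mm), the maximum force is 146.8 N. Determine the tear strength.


Tear strength = force / thickness
= 146.8 / 1.9
= 77.26 N/mm

77.26 N/mm


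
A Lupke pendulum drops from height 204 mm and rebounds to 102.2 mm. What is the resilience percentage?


Resilience = h_rebound / h_drop * 100
= 102.2 / 204 * 100
= 50.1%

50.1%


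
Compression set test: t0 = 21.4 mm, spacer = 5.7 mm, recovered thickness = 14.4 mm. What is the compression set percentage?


CS = (t0 - recovered) / (t0 - ts) * 100
= (21.4 - 14.4) / (21.4 - 5.7) * 100
= 7.0 / 15.7 * 100
= 44.6%

44.6%


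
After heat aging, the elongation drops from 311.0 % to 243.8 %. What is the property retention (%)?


Retention = aged / original * 100
= 243.8 / 311.0 * 100
= 78.4%

78.4%


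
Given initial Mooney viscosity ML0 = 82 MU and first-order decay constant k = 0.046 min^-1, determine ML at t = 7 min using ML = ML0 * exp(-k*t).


ML = ML0 * exp(-k * t)
ML = 82 * exp(-0.046 * 7)
ML = 82 * 0.7247
ML = 59.43 MU

59.43 MU


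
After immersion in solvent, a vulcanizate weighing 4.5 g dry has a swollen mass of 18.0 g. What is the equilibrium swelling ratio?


Q = W_swollen / W_dry
Q = 18.0 / 4.5
Q = 4.0

Q = 4.0


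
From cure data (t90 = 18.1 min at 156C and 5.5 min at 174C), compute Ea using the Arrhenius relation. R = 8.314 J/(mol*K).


T1 = 429.15 K, T2 = 447.15 K
1/T1 - 1/T2 = 9.3802e-05
ln(t1/t2) = ln(18.1/5.5) = 1.1912
Ea = 8.314 * 1.1912 / 9.3802e-05 = 105577.4991 J/mol
Ea = 105.58 kJ/mol

105.58 kJ/mol


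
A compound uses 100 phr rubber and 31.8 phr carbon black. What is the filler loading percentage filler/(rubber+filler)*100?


Filler % = filler / (rubber + filler) * 100
= 31.8 / (100 + 31.8) * 100
= 31.8 / 131.8 * 100
= 24.13%

24.13%


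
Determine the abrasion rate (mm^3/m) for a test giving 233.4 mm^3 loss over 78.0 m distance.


Rate = volume_loss / distance
= 233.4 / 78.0
= 2.992 mm^3/m

2.992 mm^3/m


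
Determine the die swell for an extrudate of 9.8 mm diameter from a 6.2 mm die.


Die swell ratio = D_extrudate / D_die
= 9.8 / 6.2
= 1.581

Die swell = 1.581


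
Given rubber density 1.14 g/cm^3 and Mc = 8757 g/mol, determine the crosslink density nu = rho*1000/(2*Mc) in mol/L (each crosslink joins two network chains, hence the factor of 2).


nu = rho * 1000 / (2 * Mc)
nu = 1.14 * 1000 / (2 * 8757)
nu = 1140.0 / 17514
nu = 0.0651 mol/L

0.0651 mol/L


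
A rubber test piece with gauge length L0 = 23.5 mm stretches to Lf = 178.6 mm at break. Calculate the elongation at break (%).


Elongation = (Lf - L0) / L0 * 100
= (178.6 - 23.5) / 23.5 * 100
= 155.1 / 23.5 * 100
= 660.0%

660.0%


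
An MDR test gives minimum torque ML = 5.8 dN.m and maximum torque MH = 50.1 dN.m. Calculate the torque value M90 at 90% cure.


M90 = ML + 0.9 * (MH - ML)
M90 = 5.8 + 0.9 * (50.1 - 5.8)
M90 = 5.8 + 0.9 * 44.3
M90 = 45.67 dN.m

45.67 dN.m


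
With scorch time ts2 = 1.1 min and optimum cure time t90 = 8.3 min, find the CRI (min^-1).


CRI = 100 / (t90 - ts2)
= 100 / (8.3 - 1.1)
= 100 / 7.2
= 13.89 min^-1

13.89 min^-1


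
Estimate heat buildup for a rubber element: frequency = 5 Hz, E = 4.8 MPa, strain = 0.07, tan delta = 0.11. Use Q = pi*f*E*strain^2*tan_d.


Q = pi * f * E * strain^2 * tan_d
= pi * 5 * 4.8 * 0.07^2 * 0.11
= pi * 5 * 4.8 * 0.0049 * 0.11
= 0.0406

Q = 0.0406


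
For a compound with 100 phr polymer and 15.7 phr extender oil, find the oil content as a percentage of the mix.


Oil % = oil / (100 + oil) * 100
= 15.7 / (100 + 15.7) * 100
= 15.7 / 115.7 * 100
= 13.57%

13.57%


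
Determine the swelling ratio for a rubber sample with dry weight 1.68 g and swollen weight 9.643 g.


Q = W_swollen / W_dry
Q = 9.643 / 1.68
Q = 5.74

Q = 5.74


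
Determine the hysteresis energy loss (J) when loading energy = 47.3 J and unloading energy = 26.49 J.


Hysteresis loss = loading - unloading
= 47.3 - 26.49
= 20.81 J

20.81 J


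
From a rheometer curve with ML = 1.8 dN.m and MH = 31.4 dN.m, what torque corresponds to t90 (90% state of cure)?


M90 = ML + 0.9 * (MH - ML)
M90 = 1.8 + 0.9 * (31.4 - 1.8)
M90 = 1.8 + 0.9 * 29.6
M90 = 28.44 dN.m

28.44 dN.m


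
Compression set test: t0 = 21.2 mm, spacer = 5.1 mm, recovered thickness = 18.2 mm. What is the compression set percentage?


CS = (t0 - recovered) / (t0 - ts) * 100
= (21.2 - 18.2) / (21.2 - 5.1) * 100
= 3.0 / 16.1 * 100
= 18.6%

18.6%


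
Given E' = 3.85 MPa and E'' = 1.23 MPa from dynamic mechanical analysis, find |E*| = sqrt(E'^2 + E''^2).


|E*| = sqrt(E'^2 + E''^2)
= sqrt(3.85^2 + 1.23^2)
= sqrt(14.8225 + 1.5129)
= 4.042 MPa

4.042 MPa


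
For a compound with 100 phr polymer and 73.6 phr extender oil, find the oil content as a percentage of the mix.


Oil % = oil / (100 + oil) * 100
= 73.6 / (100 + 73.6) * 100
= 73.6 / 173.6 * 100
= 42.4%

42.4%


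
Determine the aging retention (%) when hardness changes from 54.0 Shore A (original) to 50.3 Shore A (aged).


Retention = aged / original * 100
= 50.3 / 54.0 * 100
= 93.1%

93.1%


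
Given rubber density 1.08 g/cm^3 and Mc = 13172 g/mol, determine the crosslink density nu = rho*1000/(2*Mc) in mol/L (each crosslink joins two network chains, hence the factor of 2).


nu = rho * 1000 / (2 * Mc)
nu = 1.08 * 1000 / (2 * 13172)
nu = 1080.0 / 26344
nu = 0.0410 mol/L

0.0410 mol/L


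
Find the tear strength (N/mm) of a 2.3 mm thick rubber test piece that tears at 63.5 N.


Tear strength = force / thickness
= 63.5 / 2.3
= 27.61 N/mm

27.61 N/mm


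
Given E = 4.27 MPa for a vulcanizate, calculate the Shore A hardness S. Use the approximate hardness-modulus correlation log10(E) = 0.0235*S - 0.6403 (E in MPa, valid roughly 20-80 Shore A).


log10(E) = 0.0235*S - 0.6403  =>  S = (log10(E) + 0.6403) / 0.0235
log10(4.27) = 0.630428
S = (0.630428 + 0.6403) / 0.0235 = 1.270728 / 0.0235
S = 54.1

Shore A = 54.1


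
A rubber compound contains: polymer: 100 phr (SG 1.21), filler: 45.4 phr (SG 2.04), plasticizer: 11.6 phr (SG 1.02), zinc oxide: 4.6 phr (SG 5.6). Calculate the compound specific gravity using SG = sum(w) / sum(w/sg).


Sum of weights = 161.6
Volume contributions:
  polymer: 100/1.21 = 82.6446
  filler: 45.4/2.04 = 22.2549
  plasticizer: 11.6/1.02 = 11.3725
  zinc oxide: 4.6/5.6 = 0.8214
Sum of volumes = 117.0935
SG = 161.6 / 117.0935 = 1.38

SG = 1.38


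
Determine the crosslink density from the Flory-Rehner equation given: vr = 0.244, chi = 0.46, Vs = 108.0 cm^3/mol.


ln(1 - vr) = ln(1 - 0.244) = -0.2797
Numerator = -((-0.2797) + 0.244 + 0.46 * 0.244^2) = 0.0083
Denominator = 108.0 * (0.244^(1/3) - 0.244/2) = 54.3110
nu = 0.0083 / 54.3110 = 1.5333e-04 mol/cm^3

1.5333e-04 mol/cm^3


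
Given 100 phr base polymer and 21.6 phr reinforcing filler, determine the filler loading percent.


Filler % = filler / (rubber + filler) * 100
= 21.6 / (100 + 21.6) * 100
= 21.6 / 121.6 * 100
= 17.76%

17.76%


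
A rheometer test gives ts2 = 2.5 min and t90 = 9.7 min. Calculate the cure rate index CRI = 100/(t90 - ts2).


CRI = 100 / (t90 - ts2)
= 100 / (9.7 - 2.5)
= 100 / 7.2
= 13.89 min^-1

13.89 min^-1


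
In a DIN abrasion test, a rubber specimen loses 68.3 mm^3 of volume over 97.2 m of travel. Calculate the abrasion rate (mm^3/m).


Rate = volume_loss / distance
= 68.3 / 97.2
= 0.703 mm^3/m

0.703 mm^3/m


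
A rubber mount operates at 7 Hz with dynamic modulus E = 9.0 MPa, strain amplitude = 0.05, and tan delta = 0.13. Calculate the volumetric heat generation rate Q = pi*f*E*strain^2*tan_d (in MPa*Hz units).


Q = pi * f * E * strain^2 * tan_d
= pi * 7 * 9.0 * 0.05^2 * 0.13
= pi * 7 * 9.0 * 0.0025 * 0.13
= 0.0643

Q = 0.0643


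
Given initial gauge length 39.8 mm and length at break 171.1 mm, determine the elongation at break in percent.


Elongation = (Lf - L0) / L0 * 100
= (171.1 - 39.8) / 39.8 * 100
= 131.3 / 39.8 * 100
= 329.9%

329.9%


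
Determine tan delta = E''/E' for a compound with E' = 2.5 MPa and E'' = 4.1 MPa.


tan delta = E'' / E'
= 4.1 / 2.5
= 1.64

tan delta = 1.64


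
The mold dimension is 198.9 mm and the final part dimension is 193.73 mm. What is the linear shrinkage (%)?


Shrinkage = (mold - part) / mold * 100
= (198.9 - 193.73) / 198.9 * 100
= 5.17 / 198.9 * 100
= 2.6%

2.6%


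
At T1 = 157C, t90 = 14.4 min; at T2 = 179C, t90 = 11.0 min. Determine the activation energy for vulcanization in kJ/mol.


T1 = 430.15 K, T2 = 452.15 K
1/T1 - 1/T2 = 1.1312e-04
ln(t1/t2) = ln(14.4/11.0) = 0.2693
Ea = 8.314 * 0.2693 / 1.1312e-04 = 19796.0829 J/mol
Ea = 19.8 kJ/mol

19.8 kJ/mol


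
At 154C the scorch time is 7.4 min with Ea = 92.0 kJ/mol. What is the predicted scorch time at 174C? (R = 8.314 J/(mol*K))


Convert temperatures: T1 = 154 + 273.15 = 427.15 K, T2 = 174 + 273.15 = 447.15 K
ts2_new = 7.4 * exp(92000 / 8.314 * (1/447.15 - 1/427.15))
1/T2 - 1/T1 = -1.0471e-04
ts2_new = 2.32 min

2.32 min


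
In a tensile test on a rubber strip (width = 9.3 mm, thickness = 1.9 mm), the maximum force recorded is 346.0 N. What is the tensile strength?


Area = width * thickness = 9.3 * 1.9 = 17.67 mm^2
TS = force / area = 346.0 / 17.67 = 19.58 MPa

19.58 MPa


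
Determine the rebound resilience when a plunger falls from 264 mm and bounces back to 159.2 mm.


Resilience = h_rebound / h_drop * 100
= 159.2 / 264 * 100
= 60.3%

60.3%


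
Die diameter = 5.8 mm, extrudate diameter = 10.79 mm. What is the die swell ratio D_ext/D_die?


Die swell ratio = D_extrudate / D_die
= 10.79 / 5.8
= 1.86

Die swell = 1.86


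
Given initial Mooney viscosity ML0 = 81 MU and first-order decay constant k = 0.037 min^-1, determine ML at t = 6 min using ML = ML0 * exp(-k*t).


ML = ML0 * exp(-k * t)
ML = 81 * exp(-0.037 * 6)
ML = 81 * 0.8009
ML = 64.87 MU

64.87 MU


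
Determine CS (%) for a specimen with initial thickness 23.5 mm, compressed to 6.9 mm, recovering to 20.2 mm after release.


CS = (t0 - recovered) / (t0 - ts) * 100
= (23.5 - 20.2) / (23.5 - 6.9) * 100
= 3.3 / 16.6 * 100
= 19.9%

19.9%


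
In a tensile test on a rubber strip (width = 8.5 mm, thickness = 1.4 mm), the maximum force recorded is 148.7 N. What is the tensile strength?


Area = width * thickness = 8.5 * 1.4 = 11.9 mm^2
TS = force / area = 148.7 / 11.9 = 12.5 MPa

12.5 MPa


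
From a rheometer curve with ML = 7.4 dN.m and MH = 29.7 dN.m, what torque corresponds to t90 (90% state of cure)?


M90 = ML + 0.9 * (MH - ML)
M90 = 7.4 + 0.9 * (29.7 - 7.4)
M90 = 7.4 + 0.9 * 22.3
M90 = 27.47 dN.m

27.47 dN.m


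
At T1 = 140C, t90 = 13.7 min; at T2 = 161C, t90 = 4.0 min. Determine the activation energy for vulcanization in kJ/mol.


T1 = 413.15 K, T2 = 434.15 K
1/T1 - 1/T2 = 1.1708e-04
ln(t1/t2) = ln(13.7/4.0) = 1.2311
Ea = 8.314 * 1.2311 / 1.1708e-04 = 87424.2949 J/mol
Ea = 87.42 kJ/mol

87.42 kJ/mol


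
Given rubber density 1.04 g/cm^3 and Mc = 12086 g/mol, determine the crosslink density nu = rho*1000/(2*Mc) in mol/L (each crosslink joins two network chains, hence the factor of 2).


nu = rho * 1000 / (2 * Mc)
nu = 1.04 * 1000 / (2 * 12086)
nu = 1040.0 / 24172
nu = 0.0430 mol/L

0.0430 mol/L


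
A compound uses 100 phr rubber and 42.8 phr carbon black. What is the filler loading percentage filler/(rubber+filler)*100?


Filler % = filler / (rubber + filler) * 100
= 42.8 / (100 + 42.8) * 100
= 42.8 / 142.8 * 100
= 29.97%

29.97%


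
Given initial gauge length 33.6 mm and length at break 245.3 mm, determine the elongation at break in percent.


Elongation = (Lf - L0) / L0 * 100
= (245.3 - 33.6) / 33.6 * 100
= 211.7 / 33.6 * 100
= 630.1%

630.1%


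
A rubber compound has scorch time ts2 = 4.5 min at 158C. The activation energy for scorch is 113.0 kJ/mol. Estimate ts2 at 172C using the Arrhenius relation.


Convert temperatures: T1 = 158 + 273.15 = 431.15 K, T2 = 172 + 273.15 = 445.15 K
ts2_new = 4.5 * exp(113000 / 8.314 * (1/445.15 - 1/431.15))
1/T2 - 1/T1 = -7.2945e-05
ts2_new = 1.67 min

1.67 min


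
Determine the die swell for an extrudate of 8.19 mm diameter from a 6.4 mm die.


Die swell ratio = D_extrudate / D_die
= 8.19 / 6.4
= 1.28

Die swell = 1.28


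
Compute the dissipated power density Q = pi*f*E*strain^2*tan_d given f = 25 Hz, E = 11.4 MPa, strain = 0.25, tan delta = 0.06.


Q = pi * f * E * strain^2 * tan_d
= pi * 25 * 11.4 * 0.25^2 * 0.06
= pi * 25 * 11.4 * 0.0625 * 0.06
= 3.3576

Q = 3.3576


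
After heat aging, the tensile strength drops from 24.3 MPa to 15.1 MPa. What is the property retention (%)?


Retention = aged / original * 100
= 15.1 / 24.3 * 100
= 62.1%

62.1%


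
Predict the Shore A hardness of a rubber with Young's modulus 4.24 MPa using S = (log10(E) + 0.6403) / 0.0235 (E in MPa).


log10(E) = 0.0235*S - 0.6403  =>  S = (log10(E) + 0.6403) / 0.0235
log10(4.24) = 0.627366
S = (0.627366 + 0.6403) / 0.0235 = 1.267666 / 0.0235
S = 53.9

Shore A = 53.9


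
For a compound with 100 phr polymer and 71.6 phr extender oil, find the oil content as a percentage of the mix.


Oil % = oil / (100 + oil) * 100
= 71.6 / (100 + 71.6) * 100
= 71.6 / 171.6 * 100
= 41.72%

41.72%


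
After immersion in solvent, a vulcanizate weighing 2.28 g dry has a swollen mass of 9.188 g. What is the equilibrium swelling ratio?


Q = W_swollen / W_dry
Q = 9.188 / 2.28
Q = 4.03

Q = 4.03


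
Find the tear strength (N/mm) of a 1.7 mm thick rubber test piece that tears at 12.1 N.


Tear strength = force / thickness
= 12.1 / 1.7
= 7.12 N/mm

7.12 N/mm


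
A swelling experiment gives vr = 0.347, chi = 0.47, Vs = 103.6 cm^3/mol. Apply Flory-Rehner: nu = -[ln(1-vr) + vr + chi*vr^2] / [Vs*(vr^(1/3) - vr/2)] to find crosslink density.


ln(1 - vr) = ln(1 - 0.347) = -0.4262
Numerator = -((-0.4262) + 0.347 + 0.47 * 0.347^2) = 0.0226
Denominator = 103.6 * (0.347^(1/3) - 0.347/2) = 54.8262
nu = 0.0226 / 54.8262 = 4.1195e-04 mol/cm^3

4.1195e-04 mol/cm^3


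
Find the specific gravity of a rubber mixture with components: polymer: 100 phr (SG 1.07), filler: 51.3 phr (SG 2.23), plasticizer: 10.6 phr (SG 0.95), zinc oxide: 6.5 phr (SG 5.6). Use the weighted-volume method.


Sum of weights = 168.4
Volume contributions:
  polymer: 100/1.07 = 93.4579
  filler: 51.3/2.23 = 23.0045
  plasticizer: 10.6/0.95 = 11.1579
  zinc oxide: 6.5/5.6 = 1.1607
Sum of volumes = 128.7810
SG = 168.4 / 128.7810 = 1.308

SG = 1.308


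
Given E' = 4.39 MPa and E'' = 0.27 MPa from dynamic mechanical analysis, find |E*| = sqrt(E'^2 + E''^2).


|E*| = sqrt(E'^2 + E''^2)
= sqrt(4.39^2 + 0.27^2)
= sqrt(19.2721 + 0.0729)
= 4.398 MPa

4.398 MPa


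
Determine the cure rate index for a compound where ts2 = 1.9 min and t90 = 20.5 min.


CRI = 100 / (t90 - ts2)
= 100 / (20.5 - 1.9)
= 100 / 18.6
= 5.38 min^-1

5.38 min^-1


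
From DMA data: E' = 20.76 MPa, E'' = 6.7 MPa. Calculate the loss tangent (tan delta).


tan delta = E'' / E'
= 6.7 / 20.76
= 0.3227

tan delta = 0.3227


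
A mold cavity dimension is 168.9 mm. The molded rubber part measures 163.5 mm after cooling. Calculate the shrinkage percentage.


Shrinkage = (mold - part) / mold * 100
= (168.9 - 163.5) / 168.9 * 100
= 5.4 / 168.9 * 100
= 3.2%

3.2%
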